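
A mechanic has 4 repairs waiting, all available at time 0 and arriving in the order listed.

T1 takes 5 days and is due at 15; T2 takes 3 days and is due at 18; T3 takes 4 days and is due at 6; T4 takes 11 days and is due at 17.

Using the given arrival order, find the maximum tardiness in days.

FIFO (arrival order): T1 T2 T3 T4.
T1: 0→5, due 15, tardiness 0
T2: 5→8, due 18, tardiness 0
T3: 8→12, due 6, tardiness 6
T4: 12→23, due 17, tardiness 6
Maximum = 6.

6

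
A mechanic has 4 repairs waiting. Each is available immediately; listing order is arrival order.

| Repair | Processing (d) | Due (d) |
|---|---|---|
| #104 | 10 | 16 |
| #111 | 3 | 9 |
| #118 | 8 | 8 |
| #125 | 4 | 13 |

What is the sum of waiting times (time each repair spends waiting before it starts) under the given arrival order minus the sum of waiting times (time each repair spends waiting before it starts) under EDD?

10

FIFO (arrival order): #104 #111 #118 #125.
#104: waits 0, runs 0→10
#111: waits 10, runs 10→13
#118: waits 13, runs 13→21
#125: waits 21, runs 21→25
Sum = 0+10+13+21 = 44.
EDD (increasing due date): #118 #111 #125 #104.
#118: waits 0, runs 0→8
#111: waits 8, runs 8→11
#125: waits 11, runs 11→15
#104: waits 15, runs 15→25
Sum = 0+8+11+15 = 34.
Difference = 44 − 34 = 10.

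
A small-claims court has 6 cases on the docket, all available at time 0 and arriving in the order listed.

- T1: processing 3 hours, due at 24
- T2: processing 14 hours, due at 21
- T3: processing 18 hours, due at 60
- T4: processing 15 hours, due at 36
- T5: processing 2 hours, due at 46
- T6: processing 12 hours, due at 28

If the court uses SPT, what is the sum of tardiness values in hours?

24

SPT (increasing processing time): T5 T1 T6 T2 T4 T3.
T5: 0→2, due 46, tardiness 0
T1: 2→5, due 24, tardiness 0
T6: 5→17, due 28, tardiness 0
T2: 17→31, due 21, tardiness 10
T4: 31→46, due 36, tardiness 10
T3: 46→64, due 60, tardiness 4
Sum = 0+0+0+10+10+4 = 24.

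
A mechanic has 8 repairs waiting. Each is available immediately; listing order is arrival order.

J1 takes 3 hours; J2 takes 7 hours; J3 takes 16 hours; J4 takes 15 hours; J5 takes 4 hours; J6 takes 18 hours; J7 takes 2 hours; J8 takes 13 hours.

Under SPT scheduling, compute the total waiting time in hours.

165

SPT (increasing processing time): J7 J1 J5 J2 J8 J4 J3 J6.
J7: waits 0, runs 0→2
J1: waits 2, runs 2→5
J5: waits 5, runs 5→9
J2: waits 9, runs 9→16
J8: waits 16, runs 16→29
J4: waits 29, runs 29→44
J3: waits 44, runs 44→60
J6: waits 60, runs 60→78
Sum = 0+2+5+9+16+29+44+60 = 165.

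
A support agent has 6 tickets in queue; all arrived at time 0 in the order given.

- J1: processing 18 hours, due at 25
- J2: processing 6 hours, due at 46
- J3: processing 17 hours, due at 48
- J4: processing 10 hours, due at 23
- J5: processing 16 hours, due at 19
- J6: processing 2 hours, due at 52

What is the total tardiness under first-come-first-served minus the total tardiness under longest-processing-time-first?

-15

FIFO (arrival order): J1 J2 J3 J4 J5 J6.
J1: 0→18, due 25, tardiness 0
J2: 18→24, due 46, tardiness 0
J3: 24→41, due 48, tardiness 0
J4: 41→51, due 23, tardiness 28
J5: 51→67, due 19, tardiness 48
J6: 67→69, due 52, tardiness 17
Sum = 0+0+0+28+48+17 = 93.
LPT (decreasing processing time): J1 J3 J5 J4 J2 J6.
J1: 0→18, due 25, tardiness 0
J3: 18→35, due 48, tardiness 0
J5: 35→51, due 19, tardiness 32
J4: 51→61, due 23, tardiness 38
J2: 61→67, due 46, tardiness 21
J6: 67→69, due 52, tardiness 17
Sum = 0+0+32+38+21+17 = 108.
Difference = 93 − 108 = -15.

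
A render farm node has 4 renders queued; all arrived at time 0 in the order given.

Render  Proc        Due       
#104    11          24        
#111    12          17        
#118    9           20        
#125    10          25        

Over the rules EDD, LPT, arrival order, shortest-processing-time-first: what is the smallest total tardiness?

EDD (increasing due date): #111 #118 #104 #125.
#111: 0→12, due 17, tardiness 0
#118: 12→21, due 20, tardiness 1
#104: 21→32, due 24, tardiness 8
#125: 32→42, due 25, tardiness 17
Sum = 0+1+8+17 = 26.
LPT (decreasing processing time): #111 #104 #125 #118.
#111: 0→12, due 17, tardiness 0
#104: 12→23, due 24, tardiness 0
#125: 23→33, due 25, tardiness 8
#118: 33→42, due 20, tardiness 22
Sum = 0+0+8+22 = 30.
FIFO (arrival order): #104 #111 #118 #125.
#104: 0→11, due 24, tardiness 0
#111: 11→23, due 17, tardiness 6
#118: 23→32, due 20, tardiness 12
#125: 32→42, due 25, tardiness 17
Sum = 0+6+12+17 = 35.
SPT (increasing processing time): #118 #125 #104 #111.
#118: 0→9, due 20, tardiness 0
#125: 9→19, due 25, tardiness 0
#104: 19→30, due 24, tardiness 6
#111: 30→42, due 17, tardiness 25
Sum = 0+0+6+25 = 31.
EDD 26, LPT 30, FIFO 35, SPT 31 → minimum 26.

26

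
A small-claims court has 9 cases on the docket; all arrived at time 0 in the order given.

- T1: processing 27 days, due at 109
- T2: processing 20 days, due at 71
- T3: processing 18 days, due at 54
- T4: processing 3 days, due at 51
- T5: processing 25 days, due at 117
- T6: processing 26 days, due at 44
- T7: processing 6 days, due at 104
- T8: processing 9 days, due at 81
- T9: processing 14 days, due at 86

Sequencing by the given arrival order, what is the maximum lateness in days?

FIFO (arrival order): T1 T2 T3 T4 T5 T6 T7 T8 T9.
T1: 0→27, due 109, lateness -82
T2: 27→47, due 71, lateness -24
T3: 47→65, due 54, lateness 11
T4: 65→68, due 51, lateness 17
T5: 68→93, due 117, lateness -24
T6: 93→119, due 44, lateness 75
T7: 119→125, due 104, lateness 21
T8: 125→134, due 81, lateness 53
T9: 134→148, due 86, lateness 62
Maximum = 75.

75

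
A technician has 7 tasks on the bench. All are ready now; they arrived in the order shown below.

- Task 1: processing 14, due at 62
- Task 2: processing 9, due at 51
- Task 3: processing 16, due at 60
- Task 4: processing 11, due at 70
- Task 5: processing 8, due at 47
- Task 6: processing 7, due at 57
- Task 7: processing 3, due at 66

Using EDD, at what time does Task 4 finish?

68

EDD (increasing due date): Task 5 Task 2 Task 6 Task 3 Task 1 Task 7 Task 4.
Task 5: 0→8
Task 2: 8→17
Task 6: 17→24
Task 3: 24→40
Task 1: 40→54
Task 7: 54→57
Task 4: 57→68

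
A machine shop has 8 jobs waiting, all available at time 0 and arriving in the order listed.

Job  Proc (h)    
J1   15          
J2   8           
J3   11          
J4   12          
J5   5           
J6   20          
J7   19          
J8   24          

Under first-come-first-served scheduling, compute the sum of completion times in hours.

FIFO (arrival order): J1 J2 J3 J4 J5 J6 J7 J8.
J1: 0→15
J2: 15→23
J3: 23→34
J4: 34→46
J5: 46→51
J6: 51→71
J7: 71→90
J8: 90→114
Sum = 15+23+34+46+51+71+90+114 = 444.

444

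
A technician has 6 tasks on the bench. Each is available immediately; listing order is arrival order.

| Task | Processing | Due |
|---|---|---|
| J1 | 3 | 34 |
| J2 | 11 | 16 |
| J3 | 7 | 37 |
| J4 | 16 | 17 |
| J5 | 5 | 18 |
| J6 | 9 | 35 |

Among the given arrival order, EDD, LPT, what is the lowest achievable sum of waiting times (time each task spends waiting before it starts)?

FIFO (arrival order): J1 J2 J3 J4 J5 J6.
J1: waits 0, runs 0→3
J2: waits 3, runs 3→14
J3: waits 14, runs 14→21
J4: waits 21, runs 21→37
J5: waits 37, runs 37→42
J6: waits 42, runs 42→51
Sum = 0+3+14+21+37+42 = 117.
EDD (increasing due date): J2 J4 J5 J1 J6 J3.
J2: waits 0, runs 0→11
J4: waits 11, runs 11→27
J5: waits 27, runs 27→32
J1: waits 32, runs 32→35
J6: waits 35, runs 35→44
J3: waits 44, runs 44→51
Sum = 0+11+27+32+35+44 = 149.
LPT (decreasing processing time): J4 J2 J6 J3 J5 J1.
J4: waits 0, runs 0→16
J2: waits 16, runs 16→27
J6: waits 27, runs 27→36
J3: waits 36, runs 36→43
J5: waits 43, runs 43→48
J1: waits 48, runs 48→51
Sum = 0+16+27+36+43+48 = 170.
FIFO 117, EDD 149, LPT 170 → minimum 117.

117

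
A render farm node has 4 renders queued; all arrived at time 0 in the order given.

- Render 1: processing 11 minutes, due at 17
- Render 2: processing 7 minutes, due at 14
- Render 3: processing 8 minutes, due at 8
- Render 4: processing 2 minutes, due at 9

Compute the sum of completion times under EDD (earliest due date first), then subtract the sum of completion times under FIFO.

EDD (increasing due date): Render 3 Render 4 Render 2 Render 1.
Render 3: 0→8
Render 4: 8→10
Render 2: 10→17
Render 1: 17→28
Sum = 8+10+17+28 = 63.
FIFO (arrival order): Render 1 Render 2 Render 3 Render 4.
Render 1: 0→11
Render 2: 11→18
Render 3: 18→26
Render 4: 26→28
Sum = 11+18+26+28 = 83.
Difference = 63 − 83 = -20.

-20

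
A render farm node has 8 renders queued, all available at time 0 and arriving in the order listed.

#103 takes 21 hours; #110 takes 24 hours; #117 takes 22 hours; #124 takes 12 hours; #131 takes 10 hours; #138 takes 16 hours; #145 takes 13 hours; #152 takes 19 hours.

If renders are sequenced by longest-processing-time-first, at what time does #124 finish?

127

LPT (decreasing processing time): #110 #117 #103 #152 #138 #145 #124 #131.
#110: 0→24
#117: 24→46
#103: 46→67
#152: 67→86
#138: 86→102
#145: 102→115
#124: 115→127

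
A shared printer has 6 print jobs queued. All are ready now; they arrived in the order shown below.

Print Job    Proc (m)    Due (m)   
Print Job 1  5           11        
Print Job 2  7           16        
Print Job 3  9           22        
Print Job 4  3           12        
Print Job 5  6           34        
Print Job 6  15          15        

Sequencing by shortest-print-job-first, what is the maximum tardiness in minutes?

30

SPT (increasing processing time): Print Job 4 Print Job 1 Print Job 5 Print Job 2 Print Job 3 Print Job 6.
Print Job 4: 0→3, due 12, tardiness 0
Print Job 1: 3→8, due 11, tardiness 0
Print Job 5: 8→14, due 34, tardiness 0
Print Job 2: 14→21, due 16, tardiness 5
Print Job 3: 21→30, due 22, tardiness 8
Print Job 6: 30→45, due 15, tardiness 30
Maximum = 30.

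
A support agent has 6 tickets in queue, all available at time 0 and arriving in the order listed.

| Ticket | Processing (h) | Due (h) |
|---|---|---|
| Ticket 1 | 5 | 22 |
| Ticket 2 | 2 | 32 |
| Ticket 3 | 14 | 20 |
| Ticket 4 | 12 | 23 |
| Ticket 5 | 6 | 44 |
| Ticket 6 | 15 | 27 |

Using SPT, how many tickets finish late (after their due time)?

SPT (increasing processing time): Ticket 2 Ticket 1 Ticket 5 Ticket 4 Ticket 3 Ticket 6.
Ticket 2: 0→2, due 32, tardiness 0
Ticket 1: 2→7, due 22, tardiness 0
Ticket 5: 7→13, due 44, tardiness 0
Ticket 4: 13→25, due 23, tardiness 2
Ticket 3: 25→39, due 20, tardiness 19
Ticket 6: 39→54, due 27, tardiness 27
Late tickets: 3.

3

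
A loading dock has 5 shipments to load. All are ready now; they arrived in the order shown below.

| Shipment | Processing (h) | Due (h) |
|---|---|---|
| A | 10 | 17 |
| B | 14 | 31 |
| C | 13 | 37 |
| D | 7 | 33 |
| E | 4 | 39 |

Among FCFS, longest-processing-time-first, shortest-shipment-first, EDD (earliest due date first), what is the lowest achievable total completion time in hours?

118

FIFO (arrival order): A B C D E.
A: 0→10
B: 10→24
C: 24→37
D: 37→44
E: 44→48
Sum = 10+24+37+44+48 = 163.
LPT (decreasing processing time): B C A D E.
B: 0→14
C: 14→27
A: 27→37
D: 37→44
E: 44→48
Sum = 14+27+37+44+48 = 170.
SPT (increasing processing time): E D A C B.
E: 0→4
D: 4→11
A: 11→21
C: 21→34
B: 34→48
Sum = 4+11+21+34+48 = 118.
EDD (increasing due date): A B D C E.
A: 0→10
B: 10→24
D: 24→31
C: 31→44
E: 44→48
Sum = 10+24+31+44+48 = 157.
FIFO 163, LPT 170, SPT 118, EDD 157 → minimum 118.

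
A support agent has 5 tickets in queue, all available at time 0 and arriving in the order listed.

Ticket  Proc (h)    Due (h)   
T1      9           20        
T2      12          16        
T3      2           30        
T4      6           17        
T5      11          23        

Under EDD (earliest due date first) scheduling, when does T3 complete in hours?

40

EDD (increasing due date): T2 T4 T1 T5 T3.
T2: 0→12
T4: 12→18
T1: 18→27
T5: 27→38
T3: 38→40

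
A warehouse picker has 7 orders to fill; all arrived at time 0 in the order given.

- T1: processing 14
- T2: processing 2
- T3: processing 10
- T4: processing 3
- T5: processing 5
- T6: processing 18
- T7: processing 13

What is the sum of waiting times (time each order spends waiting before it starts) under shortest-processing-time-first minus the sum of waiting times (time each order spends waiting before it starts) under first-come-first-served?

SPT (increasing processing time): T2 T4 T5 T3 T7 T1 T6.
T2: waits 0, runs 0→2
T4: waits 2, runs 2→5
T5: waits 5, runs 5→10
T3: waits 10, runs 10→20
T7: waits 20, runs 20→33
T1: waits 33, runs 33→47
T6: waits 47, runs 47→65
Sum = 0+2+5+10+20+33+47 = 117.
FIFO (arrival order): T1 T2 T3 T4 T5 T6 T7.
T1: waits 0, runs 0→14
T2: waits 14, runs 14→16
T3: waits 16, runs 16→26
T4: waits 26, runs 26→29
T5: waits 29, runs 29→34
T6: waits 34, runs 34→52
T7: waits 52, runs 52→65
Sum = 0+14+16+26+29+34+52 = 171.
Difference = 117 − 171 = -54.

-54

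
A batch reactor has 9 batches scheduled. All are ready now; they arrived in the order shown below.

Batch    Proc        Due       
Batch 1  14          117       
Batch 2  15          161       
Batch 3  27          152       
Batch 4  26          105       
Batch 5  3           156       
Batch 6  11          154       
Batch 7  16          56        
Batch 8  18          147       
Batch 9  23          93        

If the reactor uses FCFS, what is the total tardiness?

116

FIFO (arrival order): Batch 1 Batch 2 Batch 3 Batch 4 Batch 5 Batch 6 Batch 7 Batch 8 Batch 9.
Batch 1: 0→14, due 117, tardiness 0
Batch 2: 14→29, due 161, tardiness 0
Batch 3: 29→56, due 152, tardiness 0
Batch 4: 56→82, due 105, tardiness 0
Batch 5: 82→85, due 156, tardiness 0
Batch 6: 85→96, due 154, tardiness 0
Batch 7: 96→112, due 56, tardiness 56
Batch 8: 112→130, due 147, tardiness 0
Batch 9: 130→153, due 93, tardiness 60
Sum = 0+0+0+0+0+0+56+0+60 = 116.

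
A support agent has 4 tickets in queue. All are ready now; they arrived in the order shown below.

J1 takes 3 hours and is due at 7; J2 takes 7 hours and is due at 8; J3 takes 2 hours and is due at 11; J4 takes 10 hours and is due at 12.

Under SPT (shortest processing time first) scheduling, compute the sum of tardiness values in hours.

SPT (increasing processing time): J3 J1 J2 J4.
J3: 0→2, due 11, tardiness 0
J1: 2→5, due 7, tardiness 0
J2: 5→12, due 8, tardiness 4
J4: 12→22, due 12, tardiness 10
Sum = 0+0+4+10 = 14.

14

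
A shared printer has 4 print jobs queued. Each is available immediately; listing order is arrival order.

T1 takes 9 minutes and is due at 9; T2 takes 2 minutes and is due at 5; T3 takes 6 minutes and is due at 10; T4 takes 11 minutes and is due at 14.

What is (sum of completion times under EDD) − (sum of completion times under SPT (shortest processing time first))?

3

EDD (increasing due date): T2 T1 T3 T4.
T2: 0→2
T1: 2→11
T3: 11→17
T4: 17→28
Sum = 2+11+17+28 = 58.
SPT (increasing processing time): T2 T3 T1 T4.
T2: 0→2
T3: 2→8
T1: 8→17
T4: 17→28
Sum = 2+8+17+28 = 55.
Difference = 58 − 55 = 3.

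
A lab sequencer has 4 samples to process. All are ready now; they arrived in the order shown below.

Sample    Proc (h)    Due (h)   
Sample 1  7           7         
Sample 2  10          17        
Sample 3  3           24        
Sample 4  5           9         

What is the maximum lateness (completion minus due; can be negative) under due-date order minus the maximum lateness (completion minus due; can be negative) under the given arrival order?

EDD (increasing due date): Sample 1 Sample 4 Sample 2 Sample 3.
Sample 1: 0→7, due 7, lateness 0
Sample 4: 7→12, due 9, lateness 3
Sample 2: 12→22, due 17, lateness 5
Sample 3: 22→25, due 24, lateness 1
Maximum = 5.
FIFO (arrival order): Sample 1 Sample 2 Sample 3 Sample 4.
Sample 1: 0→7, due 7, lateness 0
Sample 2: 7→17, due 17, lateness 0
Sample 3: 17→20, due 24, lateness -4
Sample 4: 20→25, due 9, lateness 16
Maximum = 16.
Difference = 5 − 16 = -11.

-11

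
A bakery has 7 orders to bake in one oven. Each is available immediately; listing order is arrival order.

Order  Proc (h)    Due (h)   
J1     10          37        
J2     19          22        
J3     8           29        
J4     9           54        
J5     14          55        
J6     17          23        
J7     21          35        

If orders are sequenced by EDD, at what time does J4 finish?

84

EDD (increasing due date): J2 J6 J3 J7 J1 J4 J5.
J2: 0→19
J6: 19→36
J3: 36→44
J7: 44→65
J1: 65→75
J4: 75→84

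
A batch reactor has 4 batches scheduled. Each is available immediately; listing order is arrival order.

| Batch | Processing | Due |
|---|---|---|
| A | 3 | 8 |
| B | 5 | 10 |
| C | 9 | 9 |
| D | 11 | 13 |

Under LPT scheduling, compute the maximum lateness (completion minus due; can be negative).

LPT (decreasing processing time): D C B A.
D: 0→11, due 13, lateness -2
C: 11→20, due 9, lateness 11
B: 20→25, due 10, lateness 15
A: 25→28, due 8, lateness 20
Maximum = 20.

20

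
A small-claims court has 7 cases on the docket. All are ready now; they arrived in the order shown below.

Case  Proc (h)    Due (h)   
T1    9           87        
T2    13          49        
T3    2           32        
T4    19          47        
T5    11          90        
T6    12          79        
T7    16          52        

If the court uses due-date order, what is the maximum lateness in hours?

-2

EDD (increasing due date): T3 T4 T2 T7 T6 T1 T5.
T3: 0→2, due 32, lateness -30
T4: 2→21, due 47, lateness -26
T2: 21→34, due 49, lateness -15
T7: 34→50, due 52, lateness -2
T6: 50→62, due 79, lateness -17
T1: 62→71, due 87, lateness -16
T5: 71→82, due 90, lateness -8
Maximum = -2.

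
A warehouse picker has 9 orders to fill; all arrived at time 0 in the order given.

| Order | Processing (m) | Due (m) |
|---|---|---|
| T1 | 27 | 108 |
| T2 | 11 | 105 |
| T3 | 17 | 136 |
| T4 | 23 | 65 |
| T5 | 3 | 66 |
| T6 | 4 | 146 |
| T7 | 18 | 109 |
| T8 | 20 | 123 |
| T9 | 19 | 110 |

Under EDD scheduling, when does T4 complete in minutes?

EDD (increasing due date): T4 T5 T2 T1 T7 T9 T8 T3 T6.
T4: 0→23

23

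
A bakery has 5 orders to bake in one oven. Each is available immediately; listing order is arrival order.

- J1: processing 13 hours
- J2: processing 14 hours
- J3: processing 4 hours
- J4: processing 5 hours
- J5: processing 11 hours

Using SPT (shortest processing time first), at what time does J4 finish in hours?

SPT (increasing processing time): J3 J4 J5 J1 J2.
J3: 0→4
J4: 4→9

9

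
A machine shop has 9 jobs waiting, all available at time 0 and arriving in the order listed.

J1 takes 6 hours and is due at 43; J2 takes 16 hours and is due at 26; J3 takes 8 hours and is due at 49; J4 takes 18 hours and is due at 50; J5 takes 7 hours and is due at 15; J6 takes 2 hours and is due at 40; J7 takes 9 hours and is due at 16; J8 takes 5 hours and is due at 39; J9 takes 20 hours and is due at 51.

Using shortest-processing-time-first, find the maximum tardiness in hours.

40

SPT (increasing processing time): J6 J8 J1 J5 J3 J7 J2 J4 J9.
J6: 0→2, due 40, tardiness 0
J8: 2→7, due 39, tardiness 0
J1: 7→13, due 43, tardiness 0
J5: 13→20, due 15, tardiness 5
J3: 20→28, due 49, tardiness 0
J7: 28→37, due 16, tardiness 21
J2: 37→53, due 26, tardiness 27
J4: 53→71, due 50, tardiness 21
J9: 71→91, due 51, tardiness 40
Maximum = 40.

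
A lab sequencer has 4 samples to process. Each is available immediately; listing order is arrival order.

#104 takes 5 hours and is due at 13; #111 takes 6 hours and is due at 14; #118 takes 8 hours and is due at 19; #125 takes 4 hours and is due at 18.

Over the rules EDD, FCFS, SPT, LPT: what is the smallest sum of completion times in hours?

EDD (increasing due date): #104 #111 #125 #118.
#104: 0→5
#111: 5→11
#125: 11→15
#118: 15→23
Sum = 5+11+15+23 = 54.
FIFO (arrival order): #104 #111 #118 #125.
#104: 0→5
#111: 5→11
#118: 11→19
#125: 19→23
Sum = 5+11+19+23 = 58.
SPT (increasing processing time): #125 #104 #111 #118.
#125: 0→4
#104: 4→9
#111: 9→15
#118: 15→23
Sum = 4+9+15+23 = 51.
LPT (decreasing processing time): #118 #111 #104 #125.
#118: 0→8
#111: 8→14
#104: 14→19
#125: 19→23
Sum = 8+14+19+23 = 64.
EDD 54, FIFO 58, SPT 51, LPT 64 → minimum 51.

51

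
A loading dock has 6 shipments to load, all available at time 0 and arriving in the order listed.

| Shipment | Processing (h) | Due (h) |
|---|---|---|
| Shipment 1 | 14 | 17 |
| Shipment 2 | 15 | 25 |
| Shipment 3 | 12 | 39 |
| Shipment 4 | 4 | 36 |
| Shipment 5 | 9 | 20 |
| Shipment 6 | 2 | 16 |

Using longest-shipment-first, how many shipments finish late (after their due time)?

LPT (decreasing processing time): Shipment 2 Shipment 1 Shipment 3 Shipment 5 Shipment 4 Shipment 6.
Shipment 2: 0→15, due 25, tardiness 0
Shipment 1: 15→29, due 17, tardiness 12
Shipment 3: 29→41, due 39, tardiness 2
Shipment 5: 41→50, due 20, tardiness 30
Shipment 4: 50→54, due 36, tardiness 18
Shipment 6: 54→56, due 16, tardiness 40
Late shipments: 5.

5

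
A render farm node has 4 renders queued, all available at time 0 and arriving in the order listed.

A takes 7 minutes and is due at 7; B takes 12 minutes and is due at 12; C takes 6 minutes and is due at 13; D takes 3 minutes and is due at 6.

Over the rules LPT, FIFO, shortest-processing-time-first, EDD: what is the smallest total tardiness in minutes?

25

LPT (decreasing processing time): B A C D.
B: 0→12, due 12, tardiness 0
A: 12→19, due 7, tardiness 12
C: 19→25, due 13, tardiness 12
D: 25→28, due 6, tardiness 22
Sum = 0+12+12+22 = 46.
FIFO (arrival order): A B C D.
A: 0→7, due 7, tardiness 0
B: 7→19, due 12, tardiness 7
C: 19→25, due 13, tardiness 12
D: 25→28, due 6, tardiness 22
Sum = 0+7+12+22 = 41.
SPT (increasing processing time): D C A B.
D: 0→3, due 6, tardiness 0
C: 3→9, due 13, tardiness 0
A: 9→16, due 7, tardiness 9
B: 16→28, due 12, tardiness 16
Sum = 0+0+9+16 = 25.
EDD (increasing due date): D A B C.
D: 0→3, due 6, tardiness 0
A: 3→10, due 7, tardiness 3
B: 10→22, due 12, tardiness 10
C: 22→28, due 13, tardiness 15
Sum = 0+3+10+15 = 28.
LPT 46, FIFO 41, SPT 25, EDD 28 → minimum 25.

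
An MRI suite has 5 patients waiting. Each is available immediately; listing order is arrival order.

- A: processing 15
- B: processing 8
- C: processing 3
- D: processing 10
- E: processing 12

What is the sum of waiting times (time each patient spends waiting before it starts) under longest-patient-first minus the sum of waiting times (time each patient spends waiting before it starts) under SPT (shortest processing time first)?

LPT (decreasing processing time): A E D B C.
A: waits 0, runs 0→15
E: waits 15, runs 15→27
D: waits 27, runs 27→37
B: waits 37, runs 37→45
C: waits 45, runs 45→48
Sum = 0+15+27+37+45 = 124.
SPT (increasing processing time): C B D E A.
C: waits 0, runs 0→3
B: waits 3, runs 3→11
D: waits 11, runs 11→21
E: waits 21, runs 21→33
A: waits 33, runs 33→48
Sum = 0+3+11+21+33 = 68.
Difference = 124 − 68 = 56.

56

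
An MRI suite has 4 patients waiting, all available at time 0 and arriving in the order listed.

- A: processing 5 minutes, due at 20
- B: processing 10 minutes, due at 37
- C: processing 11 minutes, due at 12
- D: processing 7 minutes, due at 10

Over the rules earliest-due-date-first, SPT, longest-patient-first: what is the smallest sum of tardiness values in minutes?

EDD (increasing due date): D C A B.
D: 0→7, due 10, tardiness 0
C: 7→18, due 12, tardiness 6
A: 18→23, due 20, tardiness 3
B: 23→33, due 37, tardiness 0
Sum = 0+6+3+0 = 9.
SPT (increasing processing time): A D B C.
A: 0→5, due 20, tardiness 0
D: 5→12, due 10, tardiness 2
B: 12→22, due 37, tardiness 0
C: 22→33, due 12, tardiness 21
Sum = 0+2+0+21 = 23.
LPT (decreasing processing time): C B D A.
C: 0→11, due 12, tardiness 0
B: 11→21, due 37, tardiness 0
D: 21→28, due 10, tardiness 18
A: 28→33, due 20, tardiness 13
Sum = 0+0+18+13 = 31.
EDD 9, SPT 23, LPT 31 → minimum 9.

9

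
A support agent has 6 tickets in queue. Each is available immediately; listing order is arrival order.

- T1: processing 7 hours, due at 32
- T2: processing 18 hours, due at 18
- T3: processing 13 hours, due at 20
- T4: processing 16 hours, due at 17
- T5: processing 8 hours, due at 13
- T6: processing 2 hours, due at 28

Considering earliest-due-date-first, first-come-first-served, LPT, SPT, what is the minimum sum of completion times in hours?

EDD (increasing due date): T5 T4 T2 T3 T6 T1.
T5: 0→8
T4: 8→24
T2: 24→42
T3: 42→55
T6: 55→57
T1: 57→64
Sum = 8+24+42+55+57+64 = 250.
FIFO (arrival order): T1 T2 T3 T4 T5 T6.
T1: 0→7
T2: 7→25
T3: 25→38
T4: 38→54
T5: 54→62
T6: 62→64
Sum = 7+25+38+54+62+64 = 250.
LPT (decreasing processing time): T2 T4 T3 T5 T1 T6.
T2: 0→18
T4: 18→34
T3: 34→47
T5: 47→55
T1: 55→62
T6: 62→64
Sum = 18+34+47+55+62+64 = 280.
SPT (increasing processing time): T6 T1 T5 T3 T4 T2.
T6: 0→2
T1: 2→9
T5: 9→17
T3: 17→30
T4: 30→46
T2: 46→64
Sum = 2+9+17+30+46+64 = 168.
EDD 250, FIFO 250, LPT 280, SPT 168 → minimum 168.

168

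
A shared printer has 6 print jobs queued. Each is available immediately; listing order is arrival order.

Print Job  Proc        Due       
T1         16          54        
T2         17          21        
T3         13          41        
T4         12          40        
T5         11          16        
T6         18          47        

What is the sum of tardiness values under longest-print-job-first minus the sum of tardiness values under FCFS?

LPT (decreasing processing time): T6 T2 T1 T3 T4 T5.
T6: 0→18, due 47, tardiness 0
T2: 18→35, due 21, tardiness 14
T1: 35→51, due 54, tardiness 0
T3: 51→64, due 41, tardiness 23
T4: 64→76, due 40, tardiness 36
T5: 76→87, due 16, tardiness 71
Sum = 0+14+0+23+36+71 = 144.
FIFO (arrival order): T1 T2 T3 T4 T5 T6.
T1: 0→16, due 54, tardiness 0
T2: 16→33, due 21, tardiness 12
T3: 33→46, due 41, tardiness 5
T4: 46→58, due 40, tardiness 18
T5: 58→69, due 16, tardiness 53
T6: 69→87, due 47, tardiness 40
Sum = 0+12+5+18+53+40 = 128.
Difference = 144 − 128 = 16.

16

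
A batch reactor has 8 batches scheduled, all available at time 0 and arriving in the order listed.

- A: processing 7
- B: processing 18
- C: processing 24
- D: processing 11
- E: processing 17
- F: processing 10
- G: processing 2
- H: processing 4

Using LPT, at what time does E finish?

59

LPT (decreasing processing time): C B E D F A H G.
C: 0→24
B: 24→42
E: 42→59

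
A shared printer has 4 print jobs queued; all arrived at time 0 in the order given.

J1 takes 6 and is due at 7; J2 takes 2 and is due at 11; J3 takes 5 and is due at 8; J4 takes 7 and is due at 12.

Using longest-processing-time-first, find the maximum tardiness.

LPT (decreasing processing time): J4 J1 J3 J2.
J4: 0→7, due 12, tardiness 0
J1: 7→13, due 7, tardiness 6
J3: 13→18, due 8, tardiness 10
J2: 18→20, due 11, tardiness 9
Maximum = 10.

10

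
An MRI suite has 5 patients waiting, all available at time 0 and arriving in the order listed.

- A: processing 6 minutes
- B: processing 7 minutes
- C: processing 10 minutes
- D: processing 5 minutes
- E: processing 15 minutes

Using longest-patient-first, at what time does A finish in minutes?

38

LPT (decreasing processing time): E C B A D.
E: 0→15
C: 15→25
B: 25→32
A: 32→38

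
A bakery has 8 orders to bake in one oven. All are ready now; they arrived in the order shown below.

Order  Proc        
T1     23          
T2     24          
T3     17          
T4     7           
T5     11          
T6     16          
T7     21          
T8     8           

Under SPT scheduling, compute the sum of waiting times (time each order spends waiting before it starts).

SPT (increasing processing time): T4 T8 T5 T6 T3 T7 T1 T2.
T4: waits 0, runs 0→7
T8: waits 7, runs 7→15
T5: waits 15, runs 15→26
T6: waits 26, runs 26→42
T3: waits 42, runs 42→59
T7: waits 59, runs 59→80
T1: waits 80, runs 80→103
T2: waits 103, runs 103→127
Sum = 0+7+15+26+42+59+80+103 = 332.

332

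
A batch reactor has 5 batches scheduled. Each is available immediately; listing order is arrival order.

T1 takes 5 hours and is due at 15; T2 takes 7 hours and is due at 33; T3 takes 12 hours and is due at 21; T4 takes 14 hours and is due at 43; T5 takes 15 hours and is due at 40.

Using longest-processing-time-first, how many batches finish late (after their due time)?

LPT (decreasing processing time): T5 T4 T3 T2 T1.
T5: 0→15, due 40, tardiness 0
T4: 15→29, due 43, tardiness 0
T3: 29→41, due 21, tardiness 20
T2: 41→48, due 33, tardiness 15
T1: 48→53, due 15, tardiness 38
Late batches: 3.

3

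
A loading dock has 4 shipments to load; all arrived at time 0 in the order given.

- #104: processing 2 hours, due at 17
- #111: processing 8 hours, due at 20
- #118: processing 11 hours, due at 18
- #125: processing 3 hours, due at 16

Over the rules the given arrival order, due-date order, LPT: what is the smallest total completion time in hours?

FIFO (arrival order): #104 #111 #118 #125.
#104: 0→2
#111: 2→10
#118: 10→21
#125: 21→24
Sum = 2+10+21+24 = 57.
EDD (increasing due date): #125 #104 #118 #111.
#125: 0→3
#104: 3→5
#118: 5→16
#111: 16→24
Sum = 3+5+16+24 = 48.
LPT (decreasing processing time): #118 #111 #125 #104.
#118: 0→11
#111: 11→19
#125: 19→22
#104: 22→24
Sum = 11+19+22+24 = 76.
FIFO 57, EDD 48, LPT 76 → minimum 48.

48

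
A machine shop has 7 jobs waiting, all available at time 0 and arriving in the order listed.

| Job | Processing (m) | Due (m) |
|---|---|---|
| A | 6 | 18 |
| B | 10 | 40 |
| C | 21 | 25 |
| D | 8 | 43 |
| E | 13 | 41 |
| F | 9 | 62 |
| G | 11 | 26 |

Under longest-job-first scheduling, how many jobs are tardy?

5

LPT (decreasing processing time): C E G B F D A.
C: 0→21, due 25, tardiness 0
E: 21→34, due 41, tardiness 0
G: 34→45, due 26, tardiness 19
B: 45→55, due 40, tardiness 15
F: 55→64, due 62, tardiness 2
D: 64→72, due 43, tardiness 29
A: 72→78, due 18, tardiness 60
Late jobs: 5.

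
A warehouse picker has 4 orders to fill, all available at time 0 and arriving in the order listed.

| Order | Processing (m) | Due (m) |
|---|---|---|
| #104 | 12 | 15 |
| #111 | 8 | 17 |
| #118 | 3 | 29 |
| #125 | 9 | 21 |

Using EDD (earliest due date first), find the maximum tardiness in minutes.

8

EDD (increasing due date): #104 #111 #125 #118.
#104: 0→12, due 15, tardiness 0
#111: 12→20, due 17, tardiness 3
#125: 20→29, due 21, tardiness 8
#118: 29→32, due 29, tardiness 3
Maximum = 8.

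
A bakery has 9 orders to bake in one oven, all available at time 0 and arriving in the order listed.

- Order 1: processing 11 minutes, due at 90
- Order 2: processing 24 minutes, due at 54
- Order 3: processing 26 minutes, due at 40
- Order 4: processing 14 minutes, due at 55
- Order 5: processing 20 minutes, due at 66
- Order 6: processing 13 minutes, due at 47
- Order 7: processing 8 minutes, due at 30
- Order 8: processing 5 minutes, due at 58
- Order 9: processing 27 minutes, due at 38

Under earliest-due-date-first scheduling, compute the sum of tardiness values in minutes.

337

EDD (increasing due date): Order 7 Order 9 Order 3 Order 6 Order 2 Order 4 Order 8 Order 5 Order 1.
Order 7: 0→8, due 30, tardiness 0
Order 9: 8→35, due 38, tardiness 0
Order 3: 35→61, due 40, tardiness 21
Order 6: 61→74, due 47, tardiness 27
Order 2: 74→98, due 54, tardiness 44
Order 4: 98→112, due 55, tardiness 57
Order 8: 112→117, due 58, tardiness 59
Order 5: 117→137, due 66, tardiness 71
Order 1: 137→148, due 90, tardiness 58
Sum = 0+0+21+27+44+57+59+71+58 = 337.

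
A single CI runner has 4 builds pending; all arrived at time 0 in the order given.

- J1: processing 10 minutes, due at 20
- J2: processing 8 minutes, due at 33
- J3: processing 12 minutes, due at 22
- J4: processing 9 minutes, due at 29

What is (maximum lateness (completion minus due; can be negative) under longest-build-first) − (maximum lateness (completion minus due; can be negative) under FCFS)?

LPT (decreasing processing time): J3 J1 J4 J2.
J3: 0→12, due 22, lateness -10
J1: 12→22, due 20, lateness 2
J4: 22→31, due 29, lateness 2
J2: 31→39, due 33, lateness 6
Maximum = 6.
FIFO (arrival order): J1 J2 J3 J4.
J1: 0→10, due 20, lateness -10
J2: 10→18, due 33, lateness -15
J3: 18→30, due 22, lateness 8
J4: 30→39, due 29, lateness 10
Maximum = 10.
Difference = 6 − 10 = -4.

-4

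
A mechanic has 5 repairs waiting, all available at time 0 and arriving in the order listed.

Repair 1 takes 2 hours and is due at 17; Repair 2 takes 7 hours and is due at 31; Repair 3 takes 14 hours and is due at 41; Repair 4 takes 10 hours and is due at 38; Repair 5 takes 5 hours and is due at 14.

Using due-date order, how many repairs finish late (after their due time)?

0

EDD (increasing due date): Repair 5 Repair 1 Repair 2 Repair 4 Repair 3.
Repair 5: 0→5, due 14, tardiness 0
Repair 1: 5→7, due 17, tardiness 0
Repair 2: 7→14, due 31, tardiness 0
Repair 4: 14→24, due 38, tardiness 0
Repair 3: 24→38, due 41, tardiness 0
Late repairs: 0.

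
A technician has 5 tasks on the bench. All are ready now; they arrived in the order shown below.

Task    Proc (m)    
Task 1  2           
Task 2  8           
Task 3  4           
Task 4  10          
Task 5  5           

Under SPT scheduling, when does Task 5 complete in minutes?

11

SPT (increasing processing time): Task 1 Task 3 Task 5 Task 2 Task 4.
Task 1: 0→2
Task 3: 2→6
Task 5: 6→11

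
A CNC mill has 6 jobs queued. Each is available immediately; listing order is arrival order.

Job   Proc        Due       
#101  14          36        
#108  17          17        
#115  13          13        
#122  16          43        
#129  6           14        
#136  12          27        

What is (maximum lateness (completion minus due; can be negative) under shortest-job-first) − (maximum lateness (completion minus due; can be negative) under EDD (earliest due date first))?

26

SPT (increasing processing time): #129 #136 #115 #101 #122 #108.
#129: 0→6, due 14, lateness -8
#136: 6→18, due 27, lateness -9
#115: 18→31, due 13, lateness 18
#101: 31→45, due 36, lateness 9
#122: 45→61, due 43, lateness 18
#108: 61→78, due 17, lateness 61
Maximum = 61.
EDD (increasing due date): #115 #129 #108 #136 #101 #122.
#115: 0→13, due 13, lateness 0
#129: 13→19, due 14, lateness 5
#108: 19→36, due 17, lateness 19
#136: 36→48, due 27, lateness 21
#101: 48→62, due 36, lateness 26
#122: 62→78, due 43, lateness 35
Maximum = 35.
Difference = 61 − 35 = 26.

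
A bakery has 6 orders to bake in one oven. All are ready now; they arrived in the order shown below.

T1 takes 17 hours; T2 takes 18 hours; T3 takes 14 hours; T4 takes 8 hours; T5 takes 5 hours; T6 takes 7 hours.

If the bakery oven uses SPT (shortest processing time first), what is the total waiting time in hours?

122

SPT (increasing processing time): T5 T6 T4 T3 T1 T2.
T5: waits 0, runs 0→5
T6: waits 5, runs 5→12
T4: waits 12, runs 12→20
T3: waits 20, runs 20→34
T1: waits 34, runs 34→51
T2: waits 51, runs 51→69
Sum = 0+5+12+20+34+51 = 122.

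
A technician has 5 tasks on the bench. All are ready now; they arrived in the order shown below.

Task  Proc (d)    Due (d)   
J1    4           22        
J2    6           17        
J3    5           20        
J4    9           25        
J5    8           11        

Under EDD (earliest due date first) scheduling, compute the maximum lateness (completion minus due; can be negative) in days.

EDD (increasing due date): J5 J2 J3 J1 J4.
J5: 0→8, due 11, lateness -3
J2: 8→14, due 17, lateness -3
J3: 14→19, due 20, lateness -1
J1: 19→23, due 22, lateness 1
J4: 23→32, due 25, lateness 7
Maximum = 7.

7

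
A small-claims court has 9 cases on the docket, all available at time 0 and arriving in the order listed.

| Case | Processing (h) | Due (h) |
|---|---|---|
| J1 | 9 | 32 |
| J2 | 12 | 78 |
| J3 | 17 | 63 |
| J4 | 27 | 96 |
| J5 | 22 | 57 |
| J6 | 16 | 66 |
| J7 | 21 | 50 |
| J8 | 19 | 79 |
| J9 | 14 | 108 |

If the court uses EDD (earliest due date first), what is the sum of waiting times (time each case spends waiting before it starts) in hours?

601

EDD (increasing due date): J1 J7 J5 J3 J6 J2 J8 J4 J9.
J1: waits 0, runs 0→9
J7: waits 9, runs 9→30
J5: waits 30, runs 30→52
J3: waits 52, runs 52→69
J6: waits 69, runs 69→85
J2: waits 85, runs 85→97
J8: waits 97, runs 97→116
J4: waits 116, runs 116→143
J9: waits 143, runs 143→157
Sum = 0+9+30+52+69+85+97+116+143 = 601.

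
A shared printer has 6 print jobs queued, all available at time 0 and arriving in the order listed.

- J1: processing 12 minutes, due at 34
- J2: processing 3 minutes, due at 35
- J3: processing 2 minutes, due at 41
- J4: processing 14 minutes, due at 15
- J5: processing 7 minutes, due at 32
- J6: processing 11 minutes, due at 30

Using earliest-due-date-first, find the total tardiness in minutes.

30

EDD (increasing due date): J4 J6 J5 J1 J2 J3.
J4: 0→14, due 15, tardiness 0
J6: 14→25, due 30, tardiness 0
J5: 25→32, due 32, tardiness 0
J1: 32→44, due 34, tardiness 10
J2: 44→47, due 35, tardiness 12
J3: 47→49, due 41, tardiness 8
Sum = 0+0+0+10+12+8 = 30.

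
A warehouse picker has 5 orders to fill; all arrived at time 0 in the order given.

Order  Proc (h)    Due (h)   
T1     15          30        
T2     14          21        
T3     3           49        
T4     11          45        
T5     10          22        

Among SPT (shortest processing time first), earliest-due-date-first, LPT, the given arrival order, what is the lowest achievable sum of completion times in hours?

131

SPT (increasing processing time): T3 T5 T4 T2 T1.
T3: 0→3
T5: 3→13
T4: 13→24
T2: 24→38
T1: 38→53
Sum = 3+13+24+38+53 = 131.
EDD (increasing due date): T2 T5 T1 T4 T3.
T2: 0→14
T5: 14→24
T1: 24→39
T4: 39→50
T3: 50→53
Sum = 14+24+39+50+53 = 180.
LPT (decreasing processing time): T1 T2 T4 T5 T3.
T1: 0→15
T2: 15→29
T4: 29→40
T5: 40→50
T3: 50→53
Sum = 15+29+40+50+53 = 187.
FIFO (arrival order): T1 T2 T3 T4 T5.
T1: 0→15
T2: 15→29
T3: 29→32
T4: 32→43
T5: 43→53
Sum = 15+29+32+43+53 = 172.
SPT 131, EDD 180, LPT 187, FIFO 172 → minimum 131.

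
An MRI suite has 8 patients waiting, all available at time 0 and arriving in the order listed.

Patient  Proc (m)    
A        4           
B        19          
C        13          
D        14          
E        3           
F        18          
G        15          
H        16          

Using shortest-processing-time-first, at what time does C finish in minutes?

SPT (increasing processing time): E A C D G H F B.
E: 0→3
A: 3→7
C: 7→20

20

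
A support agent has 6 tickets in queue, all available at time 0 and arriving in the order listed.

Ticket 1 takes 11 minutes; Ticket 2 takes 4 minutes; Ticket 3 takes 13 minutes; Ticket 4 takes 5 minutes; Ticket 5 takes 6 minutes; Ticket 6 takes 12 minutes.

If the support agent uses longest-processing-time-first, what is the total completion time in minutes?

LPT (decreasing processing time): Ticket 3 Ticket 6 Ticket 1 Ticket 5 Ticket 4 Ticket 2.
Ticket 3: 0→13
Ticket 6: 13→25
Ticket 1: 25→36
Ticket 5: 36→42
Ticket 4: 42→47
Ticket 2: 47→51
Sum = 13+25+36+42+47+51 = 214.

214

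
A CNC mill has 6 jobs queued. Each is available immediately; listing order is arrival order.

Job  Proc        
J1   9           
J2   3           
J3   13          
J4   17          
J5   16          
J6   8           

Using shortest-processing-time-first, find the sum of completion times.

SPT (increasing processing time): J2 J6 J1 J3 J5 J4.
J2: 0→3
J6: 3→11
J1: 11→20
J3: 20→33
J5: 33→49
J4: 49→66
Sum = 3+11+20+33+49+66 = 182.

182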